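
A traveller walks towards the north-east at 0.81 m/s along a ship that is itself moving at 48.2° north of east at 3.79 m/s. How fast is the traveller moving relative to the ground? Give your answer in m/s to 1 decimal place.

Taking east as x and north as y: ship velocity = (2.526, 2.825) m/s; traveller velocity relative to ship = (0.573, 0.573) m/s.
Velocity relative to ground = (2.526, 2.825) + (0.573, 0.573) = (3.099, 3.398) m/s.
Speed = |(3.099, 3.398)| = 4.599 m/s.

4.6 m/s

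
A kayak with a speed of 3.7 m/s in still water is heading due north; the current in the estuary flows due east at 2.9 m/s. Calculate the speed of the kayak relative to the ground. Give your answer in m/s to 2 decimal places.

4.70 m/s

Taking east as x and north as y: velocity relative to the water = (0.000, 3.700) m/s; the water relative to ground = (2.900, 0.000) m/s.
Velocity relative to ground = (0.000, 3.700) + (2.900, 0.000) = (2.900, 3.700) m/s.
Speed = |(2.900, 3.700)| = 4.701 m/s.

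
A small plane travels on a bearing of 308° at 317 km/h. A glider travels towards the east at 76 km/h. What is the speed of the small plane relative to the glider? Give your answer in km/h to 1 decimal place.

Taking east as x and north as y: small plane velocity = (-249.799, 195.165) km/h; glider velocity = (76.000, 0.000) km/h.
Velocity of small plane relative to glider = (-249.799, 195.165) − (76.000, 0.000) = (-325.799, 195.165) km/h.
Magnitude = |(-325.799, 195.165)| = 379.782 km/h.

379.8 km/h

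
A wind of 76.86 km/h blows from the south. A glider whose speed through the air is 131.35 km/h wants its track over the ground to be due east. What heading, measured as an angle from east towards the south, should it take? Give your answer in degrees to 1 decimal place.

35.8°

The wind pushes perpendicular to the desired track; the heading must have a component into the wind equal to 76.86 km/h: 131.35 sin θ = 76.86.
sin θ = 0.5852, so θ = 35.814°.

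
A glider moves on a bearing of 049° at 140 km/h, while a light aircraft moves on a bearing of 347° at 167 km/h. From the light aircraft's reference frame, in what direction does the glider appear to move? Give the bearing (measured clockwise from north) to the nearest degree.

116°

Taking east as x and north as y: glider velocity = (105.659, 91.848) km/h; light aircraft velocity = (-37.567, 162.720) km/h.
Velocity of glider relative to light aircraft = (105.659, 91.848) − (-37.567, 162.720) = (143.226, -70.872) km/h.
Bearing = atan2(143.23, -70.87) = 116.33° clockwise from north.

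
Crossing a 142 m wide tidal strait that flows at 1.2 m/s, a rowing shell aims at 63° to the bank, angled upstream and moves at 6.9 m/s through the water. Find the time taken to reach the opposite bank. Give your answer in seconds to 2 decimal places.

The component of the rowing shell's velocity perpendicular to the bank is 6.9 × sin 63° = 6.148 m/s.
Only the cross-stream component determines the crossing time; the current contributes nothing perpendicular to the bank.
Time = 142 / 6.148 = 23.097 s.

23.10 s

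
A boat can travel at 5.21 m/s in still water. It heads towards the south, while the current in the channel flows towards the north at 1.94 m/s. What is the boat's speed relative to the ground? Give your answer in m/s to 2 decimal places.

3.27 m/s

Taking east as x and north as y: velocity relative to the water = (0.000, -5.210) m/s; the water relative to ground = (0.000, 1.940) m/s.
Velocity relative to ground = (0.000, -5.210) + (0.000, 1.940) = (0.000, -3.270) m/s.
Speed = |(0.000, -3.270)| = 3.270 m/s.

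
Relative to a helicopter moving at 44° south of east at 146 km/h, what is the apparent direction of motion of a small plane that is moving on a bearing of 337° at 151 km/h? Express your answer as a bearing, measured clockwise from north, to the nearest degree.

326°

Taking east as x and north as y: small plane velocity = (-59.000, 138.996) km/h; helicopter velocity = (105.024, -101.420) km/h.
Velocity of small plane relative to helicopter = (-59.000, 138.996) − (105.024, -101.420) = (-164.024, 240.416) km/h.
Bearing = atan2(-164.02, 240.42) = 325.70° clockwise from north.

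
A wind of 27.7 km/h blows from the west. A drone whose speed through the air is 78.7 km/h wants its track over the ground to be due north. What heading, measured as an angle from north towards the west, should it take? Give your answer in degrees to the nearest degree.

The wind pushes perpendicular to the desired track; the heading must have a component into the wind equal to 27.7 km/h: 78.7 sin θ = 27.7.
sin θ = 0.3520, so θ = 20.608°.

21°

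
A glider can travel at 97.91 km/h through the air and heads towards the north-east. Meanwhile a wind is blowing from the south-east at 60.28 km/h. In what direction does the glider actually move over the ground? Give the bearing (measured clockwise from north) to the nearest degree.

013°

Taking east as x and north as y: velocity relative to the air = (69.233, 69.233) km/h; the air relative to ground = (-42.624, 42.624) km/h.
Velocity relative to ground = (69.233, 69.233) + (-42.624, 42.624) = (26.608, 111.857) km/h.
Bearing = atan2(26.61, 111.86) = 13.38° clockwise from north.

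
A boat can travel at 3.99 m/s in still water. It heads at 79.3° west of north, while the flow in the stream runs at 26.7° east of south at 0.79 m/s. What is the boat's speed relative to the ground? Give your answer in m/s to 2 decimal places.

Taking east as x and north as y: velocity relative to the water = (-3.921, 0.741) m/s; the water relative to ground = (0.355, -0.706) m/s.
Velocity relative to ground = (-3.921, 0.741) + (0.355, -0.706) = (-3.566, 0.035) m/s.
Speed = |(-3.566, 0.035)| = 3.566 m/s.

3.57 m/s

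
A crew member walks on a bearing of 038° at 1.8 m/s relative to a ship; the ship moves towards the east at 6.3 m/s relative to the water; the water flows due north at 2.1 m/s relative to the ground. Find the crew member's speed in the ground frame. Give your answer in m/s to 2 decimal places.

8.20 m/s

In east/north components (m/s): crew member relative to ship = (1.108, 1.418); ship relative to water = (6.300, 0.000); water relative to ground = (0.000, 2.100).
Sum = (7.408, 3.518) m/s.
Speed = |(7.408, 3.518)| = 8.201 m/s.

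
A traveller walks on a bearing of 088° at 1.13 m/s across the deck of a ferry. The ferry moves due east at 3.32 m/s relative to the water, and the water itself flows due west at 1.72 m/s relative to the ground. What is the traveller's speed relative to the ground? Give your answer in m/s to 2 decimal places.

In east/north components (m/s): traveller relative to ferry = (1.129, 0.039); ferry relative to water = (3.320, 0.000); water relative to ground = (-1.720, 0.000).
Sum = (2.729, 0.039) m/s.
Speed = |(2.729, 0.039)| = 2.730 m/s.

2.73 m/s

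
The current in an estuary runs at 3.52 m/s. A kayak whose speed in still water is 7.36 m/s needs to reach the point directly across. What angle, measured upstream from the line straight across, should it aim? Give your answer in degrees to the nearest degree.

29°

To cancel the current, the upstream component of the kayak's velocity must equal the flow: 7.36 sin θ = 3.52.
sin θ = 3.52 / 7.36 = 0.4783.
θ = arcsin(0.4783) = 28.572°.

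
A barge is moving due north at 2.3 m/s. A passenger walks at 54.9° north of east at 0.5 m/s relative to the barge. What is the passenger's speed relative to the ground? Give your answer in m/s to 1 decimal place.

2.7 m/s

Taking east as x and north as y: barge velocity = (0.000, 2.300) m/s; passenger velocity relative to barge = (0.288, 0.409) m/s.
Velocity relative to ground = (0.000, 2.300) + (0.288, 0.409) = (0.288, 2.709) m/s.
Speed = |(0.288, 2.709)| = 2.724 m/s.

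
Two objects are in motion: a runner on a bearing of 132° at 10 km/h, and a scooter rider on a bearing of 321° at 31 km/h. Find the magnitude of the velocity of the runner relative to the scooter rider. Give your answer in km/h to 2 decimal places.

40.91 km/h

Taking east as x and north as y: runner velocity = (7.431, -6.691) km/h; scooter rider velocity = (-19.509, 24.092) km/h.
Velocity of runner relative to scooter rider = (7.431, -6.691) − (-19.509, 24.092) = (26.940, -30.783) km/h.
Magnitude = |(26.940, -30.783)| = 40.907 km/h.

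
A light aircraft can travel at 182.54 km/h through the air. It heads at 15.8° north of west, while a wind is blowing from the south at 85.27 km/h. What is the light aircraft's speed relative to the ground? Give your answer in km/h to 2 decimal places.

221.51 km/h

Taking east as x and north as y: velocity relative to the air = (-175.643, 49.702) km/h; the air relative to ground = (0.000, 85.270) km/h.
Velocity relative to ground = (-175.643, 49.702) + (0.000, 85.270) = (-175.643, 134.972) km/h.
Speed = |(-175.643, 134.972)| = 221.513 km/h.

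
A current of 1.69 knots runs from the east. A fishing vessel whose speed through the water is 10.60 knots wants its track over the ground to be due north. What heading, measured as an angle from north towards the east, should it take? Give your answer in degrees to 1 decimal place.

9.2°

The current pushes perpendicular to the desired track; the heading must have a component into the current equal to 1.69 knots: 10.60 sin θ = 1.69.
sin θ = 0.1594, so θ = 9.174°.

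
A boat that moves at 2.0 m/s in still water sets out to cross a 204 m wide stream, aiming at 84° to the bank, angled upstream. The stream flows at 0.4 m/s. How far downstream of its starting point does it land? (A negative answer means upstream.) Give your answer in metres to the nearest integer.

Perpendicular speed = 1.989 m/s; crossing time = 204 / 1.989 = 102.562 s.
Net downstream speed = 0.191 m/s.
Drift = 0.191 × 102.562 = 19.583 m (downstream).

20 m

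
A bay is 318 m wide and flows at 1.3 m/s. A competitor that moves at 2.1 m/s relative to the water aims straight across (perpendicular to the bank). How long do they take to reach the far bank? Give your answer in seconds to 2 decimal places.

151.43 s

The component of the competitor's velocity perpendicular to the bank is 2.1 m/s.
The current is parallel to the bank, so it does not affect the crossing time.
Time = 318 / 2.100 = 151.429 s.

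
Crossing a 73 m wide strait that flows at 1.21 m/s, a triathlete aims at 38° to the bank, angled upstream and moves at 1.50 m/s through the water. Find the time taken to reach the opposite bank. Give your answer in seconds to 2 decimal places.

79.05 s

The component of the triathlete's velocity perpendicular to the bank is 1.50 × sin 38° = 0.923 m/s.
The flow acts along the bank and has no component across it.
Time = 73 / 0.923 = 79.048 s.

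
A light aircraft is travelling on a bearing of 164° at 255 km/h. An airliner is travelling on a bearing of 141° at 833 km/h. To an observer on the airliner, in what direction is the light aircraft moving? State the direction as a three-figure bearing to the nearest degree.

Taking east as x and north as y: light aircraft velocity = (70.288, -245.122) km/h; airliner velocity = (524.224, -647.363) km/h.
Velocity of light aircraft relative to airliner = (70.288, -245.122) − (524.224, -647.363) = (-453.936, 402.241) km/h.
Bearing = atan2(-453.94, 402.24) = 311.54° clockwise from north.

312°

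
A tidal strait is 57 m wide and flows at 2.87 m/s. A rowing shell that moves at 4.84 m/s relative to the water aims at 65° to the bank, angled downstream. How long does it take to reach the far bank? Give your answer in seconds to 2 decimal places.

The component of the rowing shell's velocity perpendicular to the bank is 4.84 × sin 65° = 4.387 m/s.
Only the cross-stream component determines the crossing time; the current contributes nothing perpendicular to the bank.
Time = 57 / 4.387 = 12.994 s.

12.99 s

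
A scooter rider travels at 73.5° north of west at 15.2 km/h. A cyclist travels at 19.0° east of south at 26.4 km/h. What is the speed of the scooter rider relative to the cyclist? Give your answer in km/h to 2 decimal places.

Taking east as x and north as y: scooter rider velocity = (-4.317, 14.574) km/h; cyclist velocity = (8.595, -24.962) km/h.
Velocity of scooter rider relative to cyclist = (-4.317, 14.574) − (8.595, -24.962) = (-12.912, 39.536) km/h.
Magnitude = |(-12.912, 39.536)| = 41.591 km/h.

41.59 km/h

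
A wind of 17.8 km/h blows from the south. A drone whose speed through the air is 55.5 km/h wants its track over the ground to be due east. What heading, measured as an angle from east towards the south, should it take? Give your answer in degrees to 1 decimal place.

The wind pushes perpendicular to the desired track; the heading must have a component into the wind equal to 17.8 km/h: 55.5 sin θ = 17.8.
sin θ = 0.3207, so θ = 18.707°.

18.7°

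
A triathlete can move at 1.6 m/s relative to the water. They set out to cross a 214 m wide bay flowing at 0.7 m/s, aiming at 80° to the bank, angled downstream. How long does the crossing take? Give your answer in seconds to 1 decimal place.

The component of the triathlete's velocity perpendicular to the bank is 1.6 × sin 80° = 1.576 m/s.
The flow acts along the bank and has no component across it.
Time = 214 / 1.576 = 135.813 s.

135.8 s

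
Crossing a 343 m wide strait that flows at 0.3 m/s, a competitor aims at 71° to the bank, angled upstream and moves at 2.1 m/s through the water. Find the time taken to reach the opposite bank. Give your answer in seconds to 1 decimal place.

The component of the competitor's velocity perpendicular to the bank is 2.1 × sin 71° = 1.986 m/s.
The current is parallel to the bank, so it does not affect the crossing time.
Time = 343 / 1.986 = 172.745 s.

172.7 s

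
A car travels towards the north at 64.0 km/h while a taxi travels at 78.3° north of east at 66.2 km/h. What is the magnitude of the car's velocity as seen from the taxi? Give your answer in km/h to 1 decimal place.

Taking east as x and north as y: car velocity = (0.000, 64.000) km/h; taxi velocity = (13.425, 64.825) km/h.
Velocity of car relative to taxi = (0.000, 64.000) − (13.425, 64.825) = (-13.425, -0.825) km/h.
Magnitude = |(-13.425, -0.825)| = 13.450 km/h.

13.4 km/h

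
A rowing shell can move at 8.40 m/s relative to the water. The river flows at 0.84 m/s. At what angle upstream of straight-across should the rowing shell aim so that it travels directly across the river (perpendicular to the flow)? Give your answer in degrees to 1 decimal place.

To cancel the current, the upstream component of the rowing shell's velocity must equal the flow: 8.40 sin θ = 0.84.
sin θ = 0.84 / 8.40 = 0.1000.
θ = arcsin(0.1000) = 5.739°.

5.7°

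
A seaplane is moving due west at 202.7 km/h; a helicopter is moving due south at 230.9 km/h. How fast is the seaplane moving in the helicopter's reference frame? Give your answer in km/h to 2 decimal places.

Taking east as x and north as y: seaplane velocity = (-202.700, 0.000) km/h; helicopter velocity = (0.000, -230.900) km/h.
Velocity of seaplane relative to helicopter = (-202.700, 0.000) − (0.000, -230.900) = (-202.700, 230.900) km/h.
Magnitude = |(-202.700, 230.900)| = 307.249 km/h.

307.25 km/h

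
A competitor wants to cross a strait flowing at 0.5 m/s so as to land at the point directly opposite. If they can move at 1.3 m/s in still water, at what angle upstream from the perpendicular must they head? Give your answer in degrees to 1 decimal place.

To cancel the current, the upstream component of the competitor's velocity must equal the flow: 1.3 sin θ = 0.5.
sin θ = 0.5 / 1.3 = 0.3846.
θ = arcsin(0.3846) = 22.620°.

22.6°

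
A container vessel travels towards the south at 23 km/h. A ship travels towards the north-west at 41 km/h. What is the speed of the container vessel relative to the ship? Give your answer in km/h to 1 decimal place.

59.5 km/h

Taking east as x and north as y: container vessel velocity = (0.000, -23.000) km/h; ship velocity = (-28.991, 28.991) km/h.
Velocity of container vessel relative to ship = (0.000, -23.000) − (-28.991, 28.991) = (28.991, -51.991) km/h.
Magnitude = |(28.991, -51.991)| = 59.528 km/h.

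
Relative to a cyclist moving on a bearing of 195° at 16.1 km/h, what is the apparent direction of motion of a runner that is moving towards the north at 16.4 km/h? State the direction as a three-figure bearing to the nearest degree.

007°

Taking east as x and north as y: runner velocity = (0.000, 16.400) km/h; cyclist velocity = (-4.167, -15.551) km/h.
Velocity of runner relative to cyclist = (0.000, 16.400) − (-4.167, -15.551) = (4.167, 31.951) km/h.
Bearing = atan2(4.17, 31.95) = 7.43° clockwise from north.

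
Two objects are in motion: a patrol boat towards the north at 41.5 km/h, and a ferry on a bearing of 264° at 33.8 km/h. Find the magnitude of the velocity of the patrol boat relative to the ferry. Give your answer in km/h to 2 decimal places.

Taking east as x and north as y: patrol boat velocity = (0.000, 41.500) km/h; ferry velocity = (-33.615, -3.533) km/h.
Velocity of patrol boat relative to ferry = (0.000, 41.500) − (-33.615, -3.533) = (33.615, 45.033) km/h.
Magnitude = |(33.615, 45.033)| = 56.195 km/h.

56.20 km/h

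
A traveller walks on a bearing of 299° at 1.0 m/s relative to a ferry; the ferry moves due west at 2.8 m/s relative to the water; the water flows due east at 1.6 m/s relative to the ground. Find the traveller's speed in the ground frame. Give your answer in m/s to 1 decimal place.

In east/north components (m/s): traveller relative to ferry = (-0.875, 0.485); ferry relative to water = (-2.800, 0.000); water relative to ground = (1.600, 0.000).
Sum = (-2.075, 0.485) m/s.
Speed = |(-2.075, 0.485)| = 2.131 m/s.

2.1 m/s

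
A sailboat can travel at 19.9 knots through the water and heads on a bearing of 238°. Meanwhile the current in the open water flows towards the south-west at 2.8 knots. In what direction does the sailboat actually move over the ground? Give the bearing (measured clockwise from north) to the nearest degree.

236°

Taking east as x and north as y: velocity relative to the water = (-16.876, -10.545) knots; the water relative to ground = (-1.980, -1.980) knots.
Velocity relative to ground = (-16.876, -10.545) + (-1.980, -1.980) = (-18.856, -12.525) knots.
Bearing = atan2(-18.86, -12.53) = 236.41° clockwise from north.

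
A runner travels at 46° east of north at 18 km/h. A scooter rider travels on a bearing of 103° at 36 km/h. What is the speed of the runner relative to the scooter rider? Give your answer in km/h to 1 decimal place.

Taking east as x and north as y: runner velocity = (12.948, 12.504) km/h; scooter rider velocity = (35.077, -8.098) km/h.
Velocity of runner relative to scooter rider = (12.948, 12.504) − (35.077, -8.098) = (-22.129, 20.602) km/h.
Magnitude = |(-22.129, 20.602)| = 30.235 km/h.

30.2 km/h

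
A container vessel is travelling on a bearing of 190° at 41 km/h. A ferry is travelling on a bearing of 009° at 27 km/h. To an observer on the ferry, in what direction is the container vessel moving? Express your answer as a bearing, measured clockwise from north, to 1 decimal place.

189.6°

Taking east as x and north as y: container vessel velocity = (-7.120, -40.377) km/h; ferry velocity = (4.224, 26.668) km/h.
Velocity of container vessel relative to ferry = (-7.120, -40.377) − (4.224, 26.668) = (-11.343, -67.045) km/h.
Bearing = atan2(-11.34, -67.04) = 189.60° clockwise from north.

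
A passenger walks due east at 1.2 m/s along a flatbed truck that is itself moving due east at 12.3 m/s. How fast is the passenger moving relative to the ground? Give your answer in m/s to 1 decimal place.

13.5 m/s

Taking east as x and north as y: flatbed truck velocity = (12.300, 0.000) m/s; passenger velocity relative to flatbed truck = (1.200, 0.000) m/s.
Velocity relative to ground = (12.300, 0.000) + (1.200, 0.000) = (13.500, 0.000) m/s.
Speed = |(13.500, 0.000)| = 13.500 m/s.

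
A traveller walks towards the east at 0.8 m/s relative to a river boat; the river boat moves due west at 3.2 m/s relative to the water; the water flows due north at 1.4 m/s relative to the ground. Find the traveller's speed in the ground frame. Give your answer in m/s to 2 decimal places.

In east/north components (m/s): traveller relative to river boat = (0.800, 0.000); river boat relative to water = (-3.200, 0.000); water relative to ground = (0.000, 1.400).
Sum = (-2.400, 1.400) m/s.
Speed = |(-2.400, 1.400)| = 2.778 m/s.

2.78 m/s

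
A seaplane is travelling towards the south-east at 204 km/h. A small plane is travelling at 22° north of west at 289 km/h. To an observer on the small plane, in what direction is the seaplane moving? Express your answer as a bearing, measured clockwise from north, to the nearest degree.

Taking east as x and north as y: seaplane velocity = (144.250, -144.250) km/h; small plane velocity = (-267.956, 108.261) km/h.
Velocity of seaplane relative to small plane = (144.250, -144.250) − (-267.956, 108.261) = (412.206, -252.511) km/h.
Bearing = atan2(412.21, -252.51) = 121.49° clockwise from north.

121°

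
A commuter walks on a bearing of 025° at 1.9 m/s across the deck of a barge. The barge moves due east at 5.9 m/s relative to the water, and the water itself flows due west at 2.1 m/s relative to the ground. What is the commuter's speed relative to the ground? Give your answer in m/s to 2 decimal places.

In east/north components (m/s): commuter relative to barge = (0.803, 1.722); barge relative to water = (5.900, 0.000); water relative to ground = (-2.100, 0.000).
Sum = (4.603, 1.722) m/s.
Speed = |(4.603, 1.722)| = 4.915 m/s.

4.91 m/s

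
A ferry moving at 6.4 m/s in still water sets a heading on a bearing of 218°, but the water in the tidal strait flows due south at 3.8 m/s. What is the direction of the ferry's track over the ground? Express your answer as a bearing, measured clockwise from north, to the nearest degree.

Taking east as x and north as y: velocity relative to the water = (-3.940, -5.043) m/s; the water relative to ground = (0.000, -3.800) m/s.
Velocity relative to ground = (-3.940, -5.043) + (0.000, -3.800) = (-3.940, -8.843) m/s.
Bearing = atan2(-3.94, -8.84) = 204.02° clockwise from north.

204°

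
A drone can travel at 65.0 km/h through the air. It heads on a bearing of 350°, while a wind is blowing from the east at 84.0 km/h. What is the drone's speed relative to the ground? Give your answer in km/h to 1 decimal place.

114.8 km/h

Taking east as x and north as y: velocity relative to the air = (-11.287, 64.013) km/h; the air relative to ground = (-84.000, 0.000) km/h.
Velocity relative to ground = (-11.287, 64.013) + (-84.000, 0.000) = (-95.287, 64.013) km/h.
Speed = |(-95.287, 64.013)| = 114.792 km/h.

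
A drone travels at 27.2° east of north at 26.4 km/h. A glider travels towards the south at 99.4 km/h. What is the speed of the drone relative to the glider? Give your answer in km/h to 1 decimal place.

Taking east as x and north as y: drone velocity = (12.067, 23.481) km/h; glider velocity = (0.000, -99.400) km/h.
Velocity of drone relative to glider = (12.067, 23.481) − (0.000, -99.400) = (12.067, 122.881) km/h.
Magnitude = |(12.067, 122.881)| = 123.472 km/h.

123.5 km/h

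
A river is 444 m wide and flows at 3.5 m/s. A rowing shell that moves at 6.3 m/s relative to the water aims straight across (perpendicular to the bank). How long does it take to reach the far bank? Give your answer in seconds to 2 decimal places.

The component of the rowing shell's velocity perpendicular to the bank is 6.3 m/s.
The current is parallel to the bank, so it does not affect the crossing time.
Time = 444 / 6.300 = 70.476 s.

70.48 s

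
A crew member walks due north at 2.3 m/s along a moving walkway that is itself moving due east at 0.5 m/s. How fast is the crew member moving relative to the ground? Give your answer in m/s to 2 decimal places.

Taking east as x and north as y: moving walkway velocity = (0.500, 0.000) m/s; crew member velocity relative to moving walkway = (0.000, 2.300) m/s.
Velocity relative to ground = (0.500, 0.000) + (0.000, 2.300) = (0.500, 2.300) m/s.
Speed = |(0.500, 2.300)| = 2.354 m/s.

2.35 m/s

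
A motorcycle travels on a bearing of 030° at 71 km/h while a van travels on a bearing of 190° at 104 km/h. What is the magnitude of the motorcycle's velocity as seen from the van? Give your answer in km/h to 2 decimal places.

Taking east as x and north as y: motorcycle velocity = (35.500, 61.488) km/h; van velocity = (-18.059, -102.420) km/h.
Velocity of motorcycle relative to van = (35.500, 61.488) − (-18.059, -102.420) = (53.559, 163.908) km/h.
Magnitude = |(53.559, 163.908)| = 172.437 km/h.

172.44 km/h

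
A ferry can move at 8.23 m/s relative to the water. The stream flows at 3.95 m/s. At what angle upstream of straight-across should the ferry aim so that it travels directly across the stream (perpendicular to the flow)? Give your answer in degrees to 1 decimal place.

28.7°

To cancel the current, the upstream component of the ferry's velocity must equal the flow: 8.23 sin θ = 3.95.
sin θ = 3.95 / 8.23 = 0.4800.
θ = arcsin(0.4800) = 28.682°.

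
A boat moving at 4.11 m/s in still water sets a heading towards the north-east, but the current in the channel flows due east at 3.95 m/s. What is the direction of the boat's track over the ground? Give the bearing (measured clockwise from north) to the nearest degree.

Taking east as x and north as y: velocity relative to the water = (2.906, 2.906) m/s; the water relative to ground = (3.950, 0.000) m/s.
Velocity relative to ground = (2.906, 2.906) + (3.950, 0.000) = (6.856, 2.906) m/s.
Bearing = atan2(6.86, 2.91) = 67.03° clockwise from north.

067°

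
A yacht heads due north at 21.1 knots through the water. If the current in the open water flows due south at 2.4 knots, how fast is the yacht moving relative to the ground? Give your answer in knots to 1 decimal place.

Taking east as x and north as y: velocity relative to the water = (0.000, 21.100) knots; the water relative to ground = (0.000, -2.400) knots.
Velocity relative to ground = (0.000, 21.100) + (0.000, -2.400) = (0.000, 18.700) knots.
Speed = |(0.000, 18.700)| = 18.700 knots.

18.7 knots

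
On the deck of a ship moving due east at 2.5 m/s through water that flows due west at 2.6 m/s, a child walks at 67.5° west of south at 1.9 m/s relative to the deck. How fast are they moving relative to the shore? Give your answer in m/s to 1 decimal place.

In east/north components (m/s): child relative to ship = (-1.755, -0.727); ship relative to water = (2.500, 0.000); water relative to ground = (-2.600, 0.000).
Sum = (-1.855, -0.727) m/s.
Speed = |(-1.855, -0.727)| = 1.993 m/s.

2.0 m/s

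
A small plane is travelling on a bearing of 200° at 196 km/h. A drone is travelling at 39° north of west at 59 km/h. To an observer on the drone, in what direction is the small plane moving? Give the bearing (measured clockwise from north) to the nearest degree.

Taking east as x and north as y: small plane velocity = (-67.036, -184.180) km/h; drone velocity = (-45.852, 37.130) km/h.
Velocity of small plane relative to drone = (-67.036, -184.180) − (-45.852, 37.130) = (-21.184, -221.310) km/h.
Bearing = atan2(-21.18, -221.31) = 185.47° clockwise from north.

185°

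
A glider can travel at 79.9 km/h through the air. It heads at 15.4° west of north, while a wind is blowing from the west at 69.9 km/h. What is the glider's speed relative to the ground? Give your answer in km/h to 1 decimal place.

Taking east as x and north as y: velocity relative to the air = (-21.218, 77.031) km/h; the air relative to ground = (69.900, 0.000) km/h.
Velocity relative to ground = (-21.218, 77.031) + (69.900, 0.000) = (48.682, 77.031) km/h.
Speed = |(48.682, 77.031)| = 91.125 km/h.

91.1 km/h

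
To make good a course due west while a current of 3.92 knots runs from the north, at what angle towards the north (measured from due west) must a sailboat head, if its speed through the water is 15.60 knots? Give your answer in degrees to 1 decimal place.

14.6°

The current pushes perpendicular to the desired track; the heading must have a component into the current equal to 3.92 knots: 15.60 sin θ = 3.92.
sin θ = 0.2513, so θ = 14.553°.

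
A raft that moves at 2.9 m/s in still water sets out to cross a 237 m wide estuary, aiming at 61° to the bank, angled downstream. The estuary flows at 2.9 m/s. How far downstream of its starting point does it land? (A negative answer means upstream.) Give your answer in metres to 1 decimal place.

Perpendicular speed = 2.536 m/s; crossing time = 237 / 2.536 = 93.440 s.
Net downstream speed = 4.306 m/s.
Drift = 4.306 × 93.440 = 402.346 m (downstream).

402.3 m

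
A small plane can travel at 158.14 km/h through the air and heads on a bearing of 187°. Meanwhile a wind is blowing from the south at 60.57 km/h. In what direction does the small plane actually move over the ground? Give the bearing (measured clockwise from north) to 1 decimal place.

191.3°

Taking east as x and north as y: velocity relative to the air = (-19.272, -156.961) km/h; the air relative to ground = (0.000, 60.570) km/h.
Velocity relative to ground = (-19.272, -156.961) + (0.000, 60.570) = (-19.272, -96.391) km/h.
Bearing = atan2(-19.27, -96.39) = 191.31° clockwise from north.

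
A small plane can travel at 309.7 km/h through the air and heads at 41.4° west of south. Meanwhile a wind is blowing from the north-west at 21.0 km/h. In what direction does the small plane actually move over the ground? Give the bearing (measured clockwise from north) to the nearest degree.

218°

Taking east as x and north as y: velocity relative to the air = (-204.808, -232.309) km/h; the air relative to ground = (14.849, -14.849) km/h.
Velocity relative to ground = (-204.808, -232.309) + (14.849, -14.849) = (-189.959, -247.159) km/h.
Bearing = atan2(-189.96, -247.16) = 217.54° clockwise from north.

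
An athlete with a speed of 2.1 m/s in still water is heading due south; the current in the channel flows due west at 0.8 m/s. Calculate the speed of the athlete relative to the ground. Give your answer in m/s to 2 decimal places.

Taking east as x and north as y: velocity relative to the water = (0.000, -2.100) m/s; the water relative to ground = (-0.800, 0.000) m/s.
Velocity relative to ground = (0.000, -2.100) + (-0.800, 0.000) = (-0.800, -2.100) m/s.
Speed = |(-0.800, -2.100)| = 2.247 m/s.

2.25 m/s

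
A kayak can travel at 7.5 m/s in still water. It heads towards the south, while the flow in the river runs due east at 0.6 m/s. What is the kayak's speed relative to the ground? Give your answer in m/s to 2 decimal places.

7.52 m/s

Taking east as x and north as y: velocity relative to the water = (0.000, -7.500) m/s; the water relative to ground = (0.600, 0.000) m/s.
Velocity relative to ground = (0.000, -7.500) + (0.600, 0.000) = (0.600, -7.500) m/s.
Speed = |(0.600, -7.500)| = 7.524 m/s.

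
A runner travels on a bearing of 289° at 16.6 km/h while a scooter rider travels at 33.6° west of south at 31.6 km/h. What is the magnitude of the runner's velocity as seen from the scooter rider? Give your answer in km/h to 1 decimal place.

Taking east as x and north as y: runner velocity = (-15.696, 5.404) km/h; scooter rider velocity = (-17.487, -26.320) km/h.
Velocity of runner relative to scooter rider = (-15.696, 5.404) − (-17.487, -26.320) = (1.792, 31.725) km/h.
Magnitude = |(1.792, 31.725)| = 31.775 km/h.

31.8 km/h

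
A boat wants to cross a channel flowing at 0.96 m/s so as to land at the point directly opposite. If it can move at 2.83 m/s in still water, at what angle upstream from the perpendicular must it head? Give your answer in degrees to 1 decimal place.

To cancel the current, the upstream component of the boat's velocity must equal the flow: 2.83 sin θ = 0.96.
sin θ = 0.96 / 2.83 = 0.3392.
θ = arcsin(0.3392) = 19.830°.

19.8°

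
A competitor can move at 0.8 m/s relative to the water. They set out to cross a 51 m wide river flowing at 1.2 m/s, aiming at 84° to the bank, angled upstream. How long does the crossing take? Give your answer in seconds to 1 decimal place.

64.1 s

The component of the competitor's velocity perpendicular to the bank is 0.8 × sin 84° = 0.796 m/s.
The flow acts along the bank and has no component across it.
Time = 51 / 0.796 = 64.101 s.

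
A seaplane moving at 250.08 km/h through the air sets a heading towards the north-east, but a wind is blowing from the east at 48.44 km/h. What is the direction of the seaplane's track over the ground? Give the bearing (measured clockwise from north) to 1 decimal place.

036.0°

Taking east as x and north as y: velocity relative to the air = (176.833, 176.833) km/h; the air relative to ground = (-48.440, 0.000) km/h.
Velocity relative to ground = (176.833, 176.833) + (-48.440, 0.000) = (128.393, 176.833) km/h.
Bearing = atan2(128.39, 176.83) = 35.98° clockwise from north.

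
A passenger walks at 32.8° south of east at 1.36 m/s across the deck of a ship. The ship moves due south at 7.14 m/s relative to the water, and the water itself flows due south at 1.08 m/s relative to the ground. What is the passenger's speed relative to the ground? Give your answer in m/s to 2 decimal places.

9.03 m/s

In east/north components (m/s): passenger relative to ship = (1.143, -0.737); ship relative to water = (0.000, -7.140); water relative to ground = (0.000, -1.080).
Sum = (1.143, -8.957) m/s.
Speed = |(1.143, -8.957)| = 9.029 m/s.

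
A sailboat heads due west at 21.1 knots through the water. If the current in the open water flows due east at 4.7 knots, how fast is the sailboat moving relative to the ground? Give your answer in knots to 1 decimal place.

Taking east as x and north as y: velocity relative to the water = (-21.100, 0.000) knots; the water relative to ground = (4.700, 0.000) knots.
Velocity relative to ground = (-21.100, 0.000) + (4.700, 0.000) = (-16.400, 0.000) knots.
Speed = |(-16.400, 0.000)| = 16.400 knots.

16.4 knots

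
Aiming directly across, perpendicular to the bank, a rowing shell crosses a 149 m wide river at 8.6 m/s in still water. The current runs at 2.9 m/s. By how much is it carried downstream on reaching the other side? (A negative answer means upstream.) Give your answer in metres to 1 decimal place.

50.2 m

Perpendicular speed = 8.600 m/s; crossing time = 149 / 8.600 = 17.326 s.
Net downstream speed = 2.900 m/s.
Drift = 2.900 × 17.326 = 50.244 m (downstream).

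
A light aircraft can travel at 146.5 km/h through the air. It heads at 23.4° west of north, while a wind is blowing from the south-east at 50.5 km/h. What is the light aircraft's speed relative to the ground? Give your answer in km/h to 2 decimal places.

194.34 km/h

Taking east as x and north as y: velocity relative to the air = (-58.182, 134.451) km/h; the air relative to ground = (-35.709, 35.709) km/h.
Velocity relative to ground = (-58.182, 134.451) + (-35.709, 35.709) = (-93.891, 170.160) km/h.
Speed = |(-93.891, 170.160)| = 194.345 km/h.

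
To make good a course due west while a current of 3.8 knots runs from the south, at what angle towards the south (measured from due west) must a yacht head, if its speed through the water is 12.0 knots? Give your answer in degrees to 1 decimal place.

18.5°

The current pushes perpendicular to the desired track; the heading must have a component into the current equal to 3.8 knots: 12.0 sin θ = 3.8.
sin θ = 0.3167, so θ = 18.461°.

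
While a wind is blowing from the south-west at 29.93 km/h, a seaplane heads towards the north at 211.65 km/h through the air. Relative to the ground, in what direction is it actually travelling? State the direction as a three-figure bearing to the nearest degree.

Taking east as x and north as y: velocity relative to the air = (0.000, 211.650) km/h; the air relative to ground = (21.164, 21.164) km/h.
Velocity relative to ground = (0.000, 211.650) + (21.164, 21.164) = (21.164, 232.814) km/h.
Bearing = atan2(21.16, 232.81) = 5.19° clockwise from north.

005°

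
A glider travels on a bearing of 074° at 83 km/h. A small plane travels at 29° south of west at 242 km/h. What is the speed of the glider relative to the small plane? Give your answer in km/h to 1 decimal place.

Taking east as x and north as y: glider velocity = (79.785, 22.878) km/h; small plane velocity = (-211.658, -117.324) km/h.
Velocity of glider relative to small plane = (79.785, 22.878) − (-211.658, -117.324) = (291.443, 140.202) km/h.
Magnitude = |(291.443, 140.202)| = 323.412 km/h.

323.4 km/h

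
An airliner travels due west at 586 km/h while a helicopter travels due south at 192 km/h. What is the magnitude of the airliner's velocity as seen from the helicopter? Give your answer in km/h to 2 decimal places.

Taking east as x and north as y: airliner velocity = (-586.000, 0.000) km/h; helicopter velocity = (0.000, -192.000) km/h.
Velocity of airliner relative to helicopter = (-586.000, 0.000) − (0.000, -192.000) = (-586.000, 192.000) km/h.
Magnitude = |(-586.000, 192.000)| = 616.652 km/h.

616.65 km/h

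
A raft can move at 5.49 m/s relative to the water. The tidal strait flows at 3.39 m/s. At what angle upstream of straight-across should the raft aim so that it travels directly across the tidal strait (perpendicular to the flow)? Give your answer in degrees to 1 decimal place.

To cancel the current, the upstream component of the raft's velocity must equal the flow: 5.49 sin θ = 3.39.
sin θ = 3.39 / 5.49 = 0.6175.
θ = arcsin(0.6175) = 38.133°.

38.1°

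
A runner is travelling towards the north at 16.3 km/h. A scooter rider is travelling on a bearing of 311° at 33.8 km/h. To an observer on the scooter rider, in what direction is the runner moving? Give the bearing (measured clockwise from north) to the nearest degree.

Taking east as x and north as y: runner velocity = (0.000, 16.300) km/h; scooter rider velocity = (-25.509, 22.175) km/h.
Velocity of runner relative to scooter rider = (0.000, 16.300) − (-25.509, 22.175) = (25.509, -5.875) km/h.
Bearing = atan2(25.51, -5.87) = 102.97° clockwise from north.

103°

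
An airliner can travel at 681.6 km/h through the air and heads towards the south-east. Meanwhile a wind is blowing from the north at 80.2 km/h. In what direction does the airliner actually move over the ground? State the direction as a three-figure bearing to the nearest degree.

Taking east as x and north as y: velocity relative to the air = (481.964, -481.964) km/h; the air relative to ground = (0.000, -80.200) km/h.
Velocity relative to ground = (481.964, -481.964) + (0.000, -80.200) = (481.964, -562.164) km/h.
Bearing = atan2(481.96, -562.16) = 139.39° clockwise from north.

139°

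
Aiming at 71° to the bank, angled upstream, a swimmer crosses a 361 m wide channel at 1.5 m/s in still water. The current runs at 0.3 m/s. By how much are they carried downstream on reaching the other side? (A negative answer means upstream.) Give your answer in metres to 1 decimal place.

-47.9 m

Perpendicular speed = 1.418 m/s; crossing time = 361 / 1.418 = 254.534 s.
Net downstream speed = -0.188 m/s.
Drift = -0.188 × 254.534 = -47.942 m (upstream).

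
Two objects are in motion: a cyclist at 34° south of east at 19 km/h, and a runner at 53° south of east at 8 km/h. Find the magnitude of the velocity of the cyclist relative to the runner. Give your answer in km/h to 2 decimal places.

11.73 km/h

Taking east as x and north as y: cyclist velocity = (15.752, -10.625) km/h; runner velocity = (4.815, -6.389) km/h.
Velocity of cyclist relative to runner = (15.752, -10.625) − (4.815, -6.389) = (10.937, -4.236) km/h.
Magnitude = |(10.937, -4.236)| = 11.729 km/h.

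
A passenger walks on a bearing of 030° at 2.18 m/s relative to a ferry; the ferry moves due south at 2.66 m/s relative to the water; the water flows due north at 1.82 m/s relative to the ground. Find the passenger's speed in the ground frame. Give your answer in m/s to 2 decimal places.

1.51 m/s

In east/north components (m/s): passenger relative to ferry = (1.090, 1.888); ferry relative to water = (0.000, -2.660); water relative to ground = (0.000, 1.820).
Sum = (1.090, 1.048) m/s.
Speed = |(1.090, 1.048)| = 1.512 m/s.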